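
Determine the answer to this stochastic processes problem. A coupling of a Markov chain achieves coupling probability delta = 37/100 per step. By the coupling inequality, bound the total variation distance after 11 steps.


TV distance bound <= (1-delta)^n
= (1 - 0.3700)^11
= 0.6300^11
= 0.0062

0.0062


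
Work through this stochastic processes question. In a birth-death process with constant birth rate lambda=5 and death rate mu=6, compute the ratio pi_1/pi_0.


For birth-death process, pi_n/pi_0 = (lambda/mu)^n
= (5/6)^1
= 0.8333

0.8333


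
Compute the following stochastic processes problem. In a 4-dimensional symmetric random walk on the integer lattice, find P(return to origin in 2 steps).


P(return in 2 steps) = P(reverse first step) = 1/(2d)
= 1/8
= 0.1250

0.1250


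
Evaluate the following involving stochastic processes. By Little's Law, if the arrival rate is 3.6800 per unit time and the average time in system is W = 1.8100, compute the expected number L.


Little's Law: L = lambda * W
= 3.6800 * 1.8100
= 6.6608

6.6608


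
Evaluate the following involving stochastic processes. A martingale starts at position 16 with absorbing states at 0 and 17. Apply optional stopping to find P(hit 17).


By optional stopping theorem: E(M at tau) = M(0) = 16
P(hit 17)*17 + P(hit 0)*0 = 16
P(hit 17) = (16 - 0)/(17 - 0) = 16/17 = 0.9412

0.9412


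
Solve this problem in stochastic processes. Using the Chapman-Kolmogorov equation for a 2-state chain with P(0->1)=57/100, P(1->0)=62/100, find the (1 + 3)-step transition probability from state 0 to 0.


P^4 = P^1 * P^3
Computing via matrix multiplication of the transition matrix.
Entry (0,0) of P^4 = 0.5216

0.5216


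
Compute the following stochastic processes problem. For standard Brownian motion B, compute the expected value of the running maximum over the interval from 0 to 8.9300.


E(max B(s)) = sqrt(2t/pi)
= sqrt(2*8.9300/pi)
= sqrt(5.6850)
= 2.3843

2.3843


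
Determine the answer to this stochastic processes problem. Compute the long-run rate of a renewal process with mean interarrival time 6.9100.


Long-run renewal rate = 1/E(X)
= 1/6.9100
= 0.1447

0.1447


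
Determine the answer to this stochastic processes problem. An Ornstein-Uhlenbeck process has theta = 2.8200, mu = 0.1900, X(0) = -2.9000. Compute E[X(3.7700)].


E[X(t)] = mu + (X(0) - mu)*exp(-theta*t)
= 0.1900 + (-2.9000 - 0.1900)*exp(-2.8200*3.7700)
= 0.1900 + -3.0900 * 2.4146e-05
= 0.1899

0.1899


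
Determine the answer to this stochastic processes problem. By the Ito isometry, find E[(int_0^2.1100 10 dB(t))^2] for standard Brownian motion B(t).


By Ito isometry: E[(int f dB)^2] = int f^2 dt
= 10^2 * 2.1100
= 100 * 2.1100 = 211.0000

211.0000


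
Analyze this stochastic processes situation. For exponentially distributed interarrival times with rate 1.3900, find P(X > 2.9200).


P(X > t) = exp(-lambda * t)
= exp(-1.3900 * 2.9200)
= exp(-4.0588) = 0.0173

0.0173


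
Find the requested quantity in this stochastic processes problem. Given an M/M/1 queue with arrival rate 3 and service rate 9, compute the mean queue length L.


rho = 3/9 = 0.3333
L = rho/(1-rho)
= 0.3333/0.6667
= 0.5000

0.5000


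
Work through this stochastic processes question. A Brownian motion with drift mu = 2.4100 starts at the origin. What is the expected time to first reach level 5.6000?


Expected first passage time = a/mu
= 5.6000/2.4100
= 2.3237

2.3237


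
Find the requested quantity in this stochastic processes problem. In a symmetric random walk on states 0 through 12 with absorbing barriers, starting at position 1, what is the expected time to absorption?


For symmetric RW on 0,...,N with absorbing barriers, E(i) = i*(N-i)
E(1) = 1 * 11 = 11

11


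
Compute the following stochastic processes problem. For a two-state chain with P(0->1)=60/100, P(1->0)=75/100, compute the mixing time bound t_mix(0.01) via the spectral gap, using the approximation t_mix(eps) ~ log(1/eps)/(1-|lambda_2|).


lambda_2 = |1 - p01 - p10| = |1 - 0.6000 - 0.7500| = 0.3500
t_mix ~ log(1/eps)/(1 - |lambda_2|)
= log(100)/(1 - 0.3500) = 4.6052/0.6500
= 7.0849

7.0849


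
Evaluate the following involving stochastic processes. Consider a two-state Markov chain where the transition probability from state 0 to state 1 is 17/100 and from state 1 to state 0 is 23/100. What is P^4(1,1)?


Computing P^4 by matrix multiplication.
P = [[0.8300, 0.1700], [0.2300, 0.7700]]
After raising P to the power 4:
P^4(1,1) = 0.4995

0.4995


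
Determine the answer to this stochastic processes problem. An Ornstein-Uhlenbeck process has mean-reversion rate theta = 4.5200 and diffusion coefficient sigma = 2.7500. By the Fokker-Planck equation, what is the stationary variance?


Stationary variance = sigma^2 / (2*theta)
= 2.7500^2 / (2*4.5200)
= 7.5625 / 9.0400
= 0.8366

0.8366


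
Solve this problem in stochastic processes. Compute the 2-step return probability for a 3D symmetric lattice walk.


P(return in 2 steps) = P(reverse first step) = 1/(2d)
= 1/6
= 0.1667

0.1667


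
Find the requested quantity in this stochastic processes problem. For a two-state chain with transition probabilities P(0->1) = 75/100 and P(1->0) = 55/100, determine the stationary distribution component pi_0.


Stationary distribution: pi_0 = p10/(p01+p10), pi_1 = p01/(p01+p10)
p01 = 0.7500, p10 = 0.5500
pi_0 = 0.4231

0.4231


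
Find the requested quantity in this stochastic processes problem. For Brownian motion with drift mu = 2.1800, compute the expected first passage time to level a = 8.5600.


Expected first passage time = a/mu
= 8.5600/2.1800
= 3.9266

3.9266


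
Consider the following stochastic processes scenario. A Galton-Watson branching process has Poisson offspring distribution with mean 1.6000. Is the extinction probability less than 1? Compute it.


Since mu = 1.6000 > 1, extinction prob q < 1.
Solve s = exp(mu*(s-1)) iteratively.
q = 0.3580

0.3580


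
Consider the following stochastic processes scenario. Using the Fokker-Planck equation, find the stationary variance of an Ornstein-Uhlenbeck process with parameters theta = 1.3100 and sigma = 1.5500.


Stationary variance = sigma^2 / (2*theta)
= 1.5500^2 / (2*1.3100)
= 2.4025 / 2.6200
= 0.9170

0.9170


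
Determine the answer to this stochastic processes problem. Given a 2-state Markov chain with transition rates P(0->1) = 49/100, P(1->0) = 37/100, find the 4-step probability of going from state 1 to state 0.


Computing P^4 by matrix multiplication.
P = [[0.5100, 0.4900], [0.3700, 0.6300]]
After raising P to the power 4:
P^4(1,0) = 0.4301

0.4301


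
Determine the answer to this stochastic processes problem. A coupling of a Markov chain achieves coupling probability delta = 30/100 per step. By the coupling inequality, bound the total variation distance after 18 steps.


TV distance bound <= (1-delta)^n
= (1 - 0.3000)^18
= 0.7000^18
= 0.0016

0.0016


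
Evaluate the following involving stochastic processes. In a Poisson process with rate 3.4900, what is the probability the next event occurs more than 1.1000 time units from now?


P(X > t) = exp(-lambda * t)
= exp(-3.4900 * 1.1000)
= exp(-3.8390) = 0.0215

0.0215


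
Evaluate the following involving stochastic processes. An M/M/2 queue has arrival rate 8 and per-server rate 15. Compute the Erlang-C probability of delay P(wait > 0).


a = lambda/mu = 0.5333
rho = a/c = 0.2667
Erlang-C formula applied:
C(c,a) = 0.1123

0.1123


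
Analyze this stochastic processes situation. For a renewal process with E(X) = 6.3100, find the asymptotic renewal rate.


Long-run renewal rate = 1/E(X)
= 1/6.3100
= 0.1585

0.1585


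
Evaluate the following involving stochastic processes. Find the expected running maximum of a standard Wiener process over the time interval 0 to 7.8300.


E(max B(s)) = sqrt(2t/pi)
= sqrt(2*7.8300/pi)
= sqrt(4.9847)
= 2.2327

2.2327


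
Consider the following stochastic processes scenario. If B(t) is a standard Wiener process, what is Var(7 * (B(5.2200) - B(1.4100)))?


Var(alpha*(B(t)-B(s))) = alpha^2 * (t-s)
= 7^2 * (5.2200 - 1.4100)
= 49 * 3.8100
= 186.6900

186.6900


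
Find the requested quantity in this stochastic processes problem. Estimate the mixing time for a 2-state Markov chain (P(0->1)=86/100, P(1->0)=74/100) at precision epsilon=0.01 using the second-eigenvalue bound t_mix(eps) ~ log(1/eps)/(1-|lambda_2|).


lambda_2 = |1 - p01 - p10| = |1 - 0.8600 - 0.7400| = 0.6000
t_mix ~ log(1/eps)/(1 - |lambda_2|)
= log(100)/(1 - 0.6000) = 4.6052/0.4000
= 11.5129

11.5129


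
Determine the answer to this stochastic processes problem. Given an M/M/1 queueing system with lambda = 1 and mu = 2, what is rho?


rho = lambda/mu
= 1/2
= 0.5000

0.5000


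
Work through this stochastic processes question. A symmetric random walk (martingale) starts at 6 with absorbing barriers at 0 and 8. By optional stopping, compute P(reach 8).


By optional stopping theorem: E(M at tau) = M(0) = 6
P(hit 8)*8 + P(hit 0)*0 = 6
P(hit 8) = (6 - 0)/(8 - 0) = 3/4 = 0.7500

0.7500


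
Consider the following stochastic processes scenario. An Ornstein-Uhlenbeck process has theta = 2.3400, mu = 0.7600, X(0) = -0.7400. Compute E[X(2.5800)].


E[X(t)] = mu + (X(0) - mu)*exp(-theta*t)
= 0.7600 + (-0.7400 - 0.7600)*exp(-2.3400*2.5800)
= 0.7600 + -1.5000 * 0.0024
= 0.7564

0.7564


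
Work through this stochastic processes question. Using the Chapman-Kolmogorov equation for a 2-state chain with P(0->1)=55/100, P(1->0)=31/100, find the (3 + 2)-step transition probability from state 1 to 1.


P^5 = P^3 * P^2
Computing via matrix multiplication of the transition matrix.
Entry (1,1) of P^5 = 0.6396

0.6396


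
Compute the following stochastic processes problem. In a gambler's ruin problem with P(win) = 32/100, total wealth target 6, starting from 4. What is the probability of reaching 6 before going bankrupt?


Gambler's ruin formula:
r = q/p = 0.6800/0.3200 = 2.1250
P(win) = (1 - r^i)/(1 - r^N)
= (1 - 2.1250^4)/(1 - 2.1250^6)
= 0.2129

0.2129


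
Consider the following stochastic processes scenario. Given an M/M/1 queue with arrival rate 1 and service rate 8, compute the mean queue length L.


rho = 1/8 = 0.1250
L = rho/(1-rho)
= 0.1250/0.8750
= 0.1429

0.1429


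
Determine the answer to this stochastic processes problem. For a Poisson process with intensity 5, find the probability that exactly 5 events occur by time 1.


P(N(t)=k) = (lambda*t)^k * exp(-lambda*t) / k!
lambda*t = 5
= 5^5 * exp(-5) / 5!
= 3125 * 0.0067 / 120
= 0.1755

0.1755


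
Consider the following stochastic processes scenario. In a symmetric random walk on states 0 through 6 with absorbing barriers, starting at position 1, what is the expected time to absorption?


For symmetric RW on 0,...,N with absorbing barriers, E(i) = i*(N-i)
E(1) = 1 * 5 = 5

5


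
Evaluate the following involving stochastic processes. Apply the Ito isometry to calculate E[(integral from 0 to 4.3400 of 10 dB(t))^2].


By Ito isometry: E[(int f dB)^2] = int f^2 dt
= 10^2 * 4.3400
= 100 * 4.3400 = 434.0000

434.0000


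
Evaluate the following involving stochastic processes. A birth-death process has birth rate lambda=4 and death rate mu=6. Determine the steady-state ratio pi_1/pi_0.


For birth-death process, pi_n/pi_0 = (lambda/mu)^n
= (4/6)^1
= 0.6667

0.6667


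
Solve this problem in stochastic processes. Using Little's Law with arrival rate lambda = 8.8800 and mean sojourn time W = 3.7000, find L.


Little's Law: L = lambda * W
= 8.8800 * 3.7000
= 32.8560

32.8560


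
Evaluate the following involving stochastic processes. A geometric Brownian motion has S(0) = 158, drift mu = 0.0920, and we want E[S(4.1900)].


E[S(t)] = S(0) * exp(mu * t)
= 158 * exp(0.0920 * 4.1900)
= 158 * 1.4703
= 232.3105

232.3105


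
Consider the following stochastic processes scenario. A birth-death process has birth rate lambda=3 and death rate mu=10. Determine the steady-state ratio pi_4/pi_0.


For birth-death process, pi_n/pi_0 = (lambda/mu)^n
= (3/10)^4
= 0.0081

0.0081


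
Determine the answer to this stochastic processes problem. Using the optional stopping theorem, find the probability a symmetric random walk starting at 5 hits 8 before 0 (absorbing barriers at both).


By optional stopping theorem: E(M at tau) = M(0) = 5
P(hit 8)*8 + P(hit 0)*0 = 5
P(hit 8) = (5 - 0)/(8 - 0) = 5/8 = 0.6250

0.6250


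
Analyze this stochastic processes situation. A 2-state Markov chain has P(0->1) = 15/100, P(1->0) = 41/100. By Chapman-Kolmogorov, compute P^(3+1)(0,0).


P^4 = P^3 * P^1
Computing via matrix multiplication of the transition matrix.
Entry (0,0) of P^4 = 0.7422

0.7422


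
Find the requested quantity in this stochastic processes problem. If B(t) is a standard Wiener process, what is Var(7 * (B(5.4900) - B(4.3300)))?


Var(alpha*(B(t)-B(s))) = alpha^2 * (t-s)
= 7^2 * (5.4900 - 4.3300)
= 49 * 1.1600
= 56.8400

56.8400


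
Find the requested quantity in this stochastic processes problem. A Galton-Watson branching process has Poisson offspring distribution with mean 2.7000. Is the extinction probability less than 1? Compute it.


Since mu = 2.7000 > 1, extinction prob q < 1.
Solve s = exp(mu*(s-1)) iteratively.
q = 0.0844

0.0844


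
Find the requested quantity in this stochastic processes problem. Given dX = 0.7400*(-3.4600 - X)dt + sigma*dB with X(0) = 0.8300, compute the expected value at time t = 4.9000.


E[X(t)] = mu + (X(0) - mu)*exp(-theta*t)
= -3.4600 + (0.8300 - -3.4600)*exp(-0.7400*4.9000)
= -3.4600 + 4.2900 * 0.0266
= -3.3458

-3.3458


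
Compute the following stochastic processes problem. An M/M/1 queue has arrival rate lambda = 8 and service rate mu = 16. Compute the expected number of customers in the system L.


rho = 8/16 = 0.5000
L = rho/(1-rho)
= 0.5000/0.5000
= 1.0000

1.0000


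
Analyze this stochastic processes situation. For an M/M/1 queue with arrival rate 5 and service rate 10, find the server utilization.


rho = lambda/mu
= 5/10
= 0.5000

0.5000


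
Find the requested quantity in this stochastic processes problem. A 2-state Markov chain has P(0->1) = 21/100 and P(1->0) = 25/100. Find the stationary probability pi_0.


Stationary distribution: pi_0 = p10/(p01+p10), pi_1 = p01/(p01+p10)
p01 = 0.2100, p10 = 0.2500
pi_0 = 0.5435

0.5435


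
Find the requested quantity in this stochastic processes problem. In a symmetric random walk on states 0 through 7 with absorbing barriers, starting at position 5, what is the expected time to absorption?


For symmetric RW on 0,...,N with absorbing barriers, E(i) = i*(N-i)
E(5) = 5 * 2 = 10

10


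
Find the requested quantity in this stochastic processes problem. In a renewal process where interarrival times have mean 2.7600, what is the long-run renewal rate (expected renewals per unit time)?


Long-run renewal rate = 1/E(X)
= 1/2.7600
= 0.3623

0.3623


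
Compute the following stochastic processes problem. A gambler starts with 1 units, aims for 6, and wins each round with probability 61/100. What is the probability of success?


Gambler's ruin formula:
r = q/p = 0.3900/0.6100 = 0.6393
P(win) = (1 - r^i)/(1 - r^N)
= (1 - 0.6393^1)/(1 - 0.6393^6)
= 0.3871

0.3871


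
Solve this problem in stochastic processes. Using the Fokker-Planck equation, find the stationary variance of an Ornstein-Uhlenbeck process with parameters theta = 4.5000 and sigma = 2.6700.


Stationary variance = sigma^2 / (2*theta)
= 2.6700^2 / (2*4.5000)
= 7.1289 / 9.0000
= 0.7921

0.7921


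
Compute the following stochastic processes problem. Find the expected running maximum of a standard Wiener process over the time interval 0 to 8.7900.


E(max B(s)) = sqrt(2t/pi)
= sqrt(2*8.7900/pi)
= sqrt(5.5959)
= 2.3656

2.3656


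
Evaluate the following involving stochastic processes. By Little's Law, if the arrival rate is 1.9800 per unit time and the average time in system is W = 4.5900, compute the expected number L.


Little's Law: L = lambda * W
= 1.9800 * 4.5900
= 9.0882

9.0882


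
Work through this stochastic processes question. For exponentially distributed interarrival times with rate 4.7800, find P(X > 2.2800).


P(X > t) = exp(-lambda * t)
= exp(-4.7800 * 2.2800)
= exp(-10.8984) = 1.8488e-05

1.8488e-05


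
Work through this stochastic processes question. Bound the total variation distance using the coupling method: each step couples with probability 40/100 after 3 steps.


TV distance bound <= (1-delta)^n
= (1 - 0.4000)^3
= 0.6000^3
= 0.2160

0.2160


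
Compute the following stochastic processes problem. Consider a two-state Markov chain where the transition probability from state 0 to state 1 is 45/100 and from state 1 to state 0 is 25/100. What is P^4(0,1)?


Computing P^4 by matrix multiplication.
P = [[0.5500, 0.4500], [0.2500, 0.7500]]
After raising P to the power 4:
P^4(0,1) = 0.6377

0.6377


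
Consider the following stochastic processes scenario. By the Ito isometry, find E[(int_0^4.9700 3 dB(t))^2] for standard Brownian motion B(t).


By Ito isometry: E[(int f dB)^2] = int f^2 dt
= 3^2 * 4.9700
= 9 * 4.9700 = 44.7300

44.7300


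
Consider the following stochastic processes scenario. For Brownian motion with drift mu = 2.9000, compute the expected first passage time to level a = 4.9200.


Expected first passage time = a/mu
= 4.9200/2.9000
= 1.6966

1.6966


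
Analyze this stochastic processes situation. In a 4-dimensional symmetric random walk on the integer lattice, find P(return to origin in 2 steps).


P(return in 2 steps) = P(reverse first step) = 1/(2d)
= 1/8
= 0.1250

0.1250


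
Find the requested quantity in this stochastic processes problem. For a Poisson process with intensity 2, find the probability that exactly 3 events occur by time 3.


P(N(t)=k) = (lambda*t)^k * exp(-lambda*t) / k!
lambda*t = 6
= 6^3 * exp(-6) / 3!
= 216 * 0.0025 / 6
= 0.0892

0.0892


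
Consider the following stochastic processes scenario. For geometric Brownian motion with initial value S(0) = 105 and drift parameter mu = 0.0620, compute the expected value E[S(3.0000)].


E[S(t)] = S(0) * exp(mu * t)
= 105 * exp(0.0620 * 3.0000)
= 105 * 1.2044
= 126.4643

126.4643


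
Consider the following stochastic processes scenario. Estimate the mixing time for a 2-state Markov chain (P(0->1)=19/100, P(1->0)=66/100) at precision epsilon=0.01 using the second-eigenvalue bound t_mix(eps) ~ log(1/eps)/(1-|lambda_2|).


lambda_2 = |1 - p01 - p10| = |1 - 0.1900 - 0.6600| = 0.1500
t_mix ~ log(1/eps)/(1 - |lambda_2|)
= log(100)/(1 - 0.1500) = 4.6052/0.8500
= 5.4178

5.4178


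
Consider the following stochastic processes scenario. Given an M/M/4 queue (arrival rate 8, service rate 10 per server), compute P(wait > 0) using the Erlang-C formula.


a = lambda/mu = 0.8000
rho = a/c = 0.2000
Erlang-C formula applied:
C(c,a) = 0.0096

0.0096


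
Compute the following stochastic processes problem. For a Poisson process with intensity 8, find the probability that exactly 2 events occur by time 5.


P(N(t)=k) = (lambda*t)^k * exp(-lambda*t) / k!
lambda*t = 40
= 40^2 * exp(-40) / 2!
= 1600 * 4.2484e-18 / 2
= 3.3987e-15

3.3987e-15


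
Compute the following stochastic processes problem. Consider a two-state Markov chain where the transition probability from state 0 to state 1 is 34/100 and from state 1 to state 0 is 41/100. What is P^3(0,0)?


Computing P^3 by matrix multiplication.
P = [[0.6600, 0.3400], [0.4100, 0.5900]]
After raising P to the power 3:
P^3(0,0) = 0.5537

0.5537


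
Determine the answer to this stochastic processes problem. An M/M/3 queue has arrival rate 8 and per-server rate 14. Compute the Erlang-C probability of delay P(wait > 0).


a = lambda/mu = 0.5714
rho = a/c = 0.1905
Erlang-C formula applied:
C(c,a) = 0.0217

0.0217


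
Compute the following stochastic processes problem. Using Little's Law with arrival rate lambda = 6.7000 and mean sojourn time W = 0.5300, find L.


Little's Law: L = lambda * W
= 6.7000 * 0.5300
= 3.5510

3.5510


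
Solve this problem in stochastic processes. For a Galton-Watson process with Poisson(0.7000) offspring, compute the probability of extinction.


Since mu = 0.7000 <= 1, extinction probability = 1.

1.0000


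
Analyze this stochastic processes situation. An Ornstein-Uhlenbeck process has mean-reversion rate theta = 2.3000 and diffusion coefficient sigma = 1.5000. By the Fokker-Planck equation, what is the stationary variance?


Stationary variance = sigma^2 / (2*theta)
= 1.5000^2 / (2*2.3000)
= 2.2500 / 4.6000
= 0.4891

0.4891


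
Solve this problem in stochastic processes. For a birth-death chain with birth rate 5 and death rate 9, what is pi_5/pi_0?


For birth-death process, pi_n/pi_0 = (lambda/mu)^n
= (5/9)^5
= 0.0529

0.0529


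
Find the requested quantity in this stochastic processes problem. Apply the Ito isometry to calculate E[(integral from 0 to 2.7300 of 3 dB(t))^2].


By Ito isometry: E[(int f dB)^2] = int f^2 dt
= 3^2 * 2.7300
= 9 * 2.7300 = 24.5700

24.5700


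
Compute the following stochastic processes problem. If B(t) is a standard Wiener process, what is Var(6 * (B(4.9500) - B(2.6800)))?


Var(alpha*(B(t)-B(s))) = alpha^2 * (t-s)
= 6^2 * (4.9500 - 2.6800)
= 36 * 2.2700
= 81.7200

81.7200


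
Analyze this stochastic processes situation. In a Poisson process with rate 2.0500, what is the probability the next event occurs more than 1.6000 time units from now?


P(X > t) = exp(-lambda * t)
= exp(-2.0500 * 1.6000)
= exp(-3.2800) = 0.0376

0.0376


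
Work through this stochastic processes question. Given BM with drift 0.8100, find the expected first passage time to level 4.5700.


Expected first passage time = a/mu
= 4.5700/0.8100
= 5.6420

5.6420


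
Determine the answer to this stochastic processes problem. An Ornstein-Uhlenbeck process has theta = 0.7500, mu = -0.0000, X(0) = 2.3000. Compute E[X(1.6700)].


E[X(t)] = mu + (X(0) - mu)*exp(-theta*t)
= -0.0000 + (2.3000 - -0.0000)*exp(-0.7500*1.6700)
= -0.0000 + 2.3000 * 0.2858
= 0.6573

0.6573


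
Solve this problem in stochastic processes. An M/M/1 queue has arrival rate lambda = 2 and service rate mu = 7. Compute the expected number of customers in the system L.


rho = 2/7 = 0.2857
L = rho/(1-rho)
= 0.2857/0.7143
= 0.4000

0.4000


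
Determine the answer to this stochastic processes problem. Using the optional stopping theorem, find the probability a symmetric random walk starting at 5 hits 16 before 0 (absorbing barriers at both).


By optional stopping theorem: E(M at tau) = M(0) = 5
P(hit 16)*16 + P(hit 0)*0 = 5
P(hit 16) = (5 - 0)/(16 - 0) = 5/16 = 0.3125

0.3125


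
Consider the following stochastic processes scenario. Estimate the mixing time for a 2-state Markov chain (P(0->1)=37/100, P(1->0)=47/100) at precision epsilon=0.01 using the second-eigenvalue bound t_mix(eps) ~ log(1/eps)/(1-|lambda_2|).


lambda_2 = |1 - p01 - p10| = |1 - 0.3700 - 0.4700| = 0.1600
t_mix ~ log(1/eps)/(1 - |lambda_2|)
= log(100)/(1 - 0.1600) = 4.6052/0.8400
= 5.4823

5.4823


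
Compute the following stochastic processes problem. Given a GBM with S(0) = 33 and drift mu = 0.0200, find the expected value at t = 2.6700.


E[S(t)] = S(0) * exp(mu * t)
= 33 * exp(0.0200 * 2.6700)
= 33 * 1.0549
= 34.8101

34.8101


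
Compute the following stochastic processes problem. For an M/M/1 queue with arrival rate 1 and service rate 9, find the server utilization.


rho = lambda/mu
= 1/9
= 0.1111

0.1111


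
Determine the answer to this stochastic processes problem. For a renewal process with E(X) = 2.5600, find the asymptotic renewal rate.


Long-run renewal rate = 1/E(X)
= 1/2.5600
= 0.3906

0.3906


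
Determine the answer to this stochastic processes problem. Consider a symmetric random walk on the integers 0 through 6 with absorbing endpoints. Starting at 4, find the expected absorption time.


For symmetric RW on 0,...,N with absorbing barriers, E(i) = i*(N-i)
E(4) = 4 * 2 = 8

8


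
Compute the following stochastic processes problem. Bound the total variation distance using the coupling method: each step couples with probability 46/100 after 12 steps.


TV distance bound <= (1-delta)^n
= (1 - 0.4600)^12
= 0.5400^12
= 6.1479e-04

6.1479e-04


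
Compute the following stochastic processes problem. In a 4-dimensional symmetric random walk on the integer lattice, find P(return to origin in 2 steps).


P(return in 2 steps) = P(reverse first step) = 1/(2d)
= 1/8
= 0.1250

0.1250


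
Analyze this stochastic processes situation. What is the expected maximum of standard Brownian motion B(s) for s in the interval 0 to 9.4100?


E(max B(s)) = sqrt(2t/pi)
= sqrt(2*9.4100/pi)
= sqrt(5.9906)
= 2.4476

2.4476


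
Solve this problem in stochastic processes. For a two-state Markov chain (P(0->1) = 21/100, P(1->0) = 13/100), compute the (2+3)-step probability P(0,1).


P^5 = P^2 * P^3
Computing via matrix multiplication of the transition matrix.
Entry (0,1) of P^5 = 0.5403

0.5403


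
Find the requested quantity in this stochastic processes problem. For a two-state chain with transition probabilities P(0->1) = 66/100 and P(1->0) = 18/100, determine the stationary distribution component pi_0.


Stationary distribution: pi_0 = p10/(p01+p10), pi_1 = p01/(p01+p10)
p01 = 0.6600, p10 = 0.1800
pi_0 = 0.2143

0.2143


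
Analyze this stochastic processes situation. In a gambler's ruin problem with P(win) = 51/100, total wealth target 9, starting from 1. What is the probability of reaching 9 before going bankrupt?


Gambler's ruin formula:
r = q/p = 0.4900/0.5100 = 0.9608
P(win) = (1 - r^i)/(1 - r^N)
= (1 - 0.9608^1)/(1 - 0.9608^9)
= 0.1297

0.1297


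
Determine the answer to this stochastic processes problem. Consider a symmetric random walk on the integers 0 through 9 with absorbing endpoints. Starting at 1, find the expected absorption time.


For symmetric RW on 0,...,N with absorbing barriers, E(i) = i*(N-i)
E(1) = 1 * 8 = 8

8


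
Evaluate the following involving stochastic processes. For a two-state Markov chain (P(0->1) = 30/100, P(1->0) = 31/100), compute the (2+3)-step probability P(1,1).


P^5 = P^2 * P^3
Computing via matrix multiplication of the transition matrix.
Entry (1,1) of P^5 = 0.4964

0.4964


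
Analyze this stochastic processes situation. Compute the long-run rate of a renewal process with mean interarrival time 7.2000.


Long-run renewal rate = 1/E(X)
= 1/7.2000
= 0.1389

0.1389


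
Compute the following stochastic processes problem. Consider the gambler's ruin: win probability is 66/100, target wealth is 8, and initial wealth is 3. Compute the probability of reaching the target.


Gambler's ruin formula:
r = q/p = 0.3400/0.6600 = 0.5152
P(win) = (1 - r^i)/(1 - r^N)
= (1 - 0.5152^3)/(1 - 0.5152^8)
= 0.8676

0.8676


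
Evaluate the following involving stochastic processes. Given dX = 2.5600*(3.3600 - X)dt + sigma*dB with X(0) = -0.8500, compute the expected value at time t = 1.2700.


E[X(t)] = mu + (X(0) - mu)*exp(-theta*t)
= 3.3600 + (-0.8500 - 3.3600)*exp(-2.5600*1.2700)
= 3.3600 + -4.2100 * 0.0387
= 3.1970

3.1970


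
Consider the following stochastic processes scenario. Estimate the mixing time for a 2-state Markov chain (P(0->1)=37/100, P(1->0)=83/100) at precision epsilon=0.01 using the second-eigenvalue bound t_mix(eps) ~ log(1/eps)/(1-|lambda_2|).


lambda_2 = |1 - p01 - p10| = |1 - 0.3700 - 0.8300| = 0.2000
t_mix ~ log(1/eps)/(1 - |lambda_2|)
= log(100)/(1 - 0.2000) = 4.6052/0.8000
= 5.7565

5.7565


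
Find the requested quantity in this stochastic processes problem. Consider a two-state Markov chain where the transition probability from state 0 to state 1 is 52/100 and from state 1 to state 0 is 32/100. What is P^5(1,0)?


Computing P^5 by matrix multiplication.
P = [[0.4800, 0.5200], [0.3200, 0.6800]]
After raising P to the power 5:
P^5(1,0) = 0.3809

0.3809


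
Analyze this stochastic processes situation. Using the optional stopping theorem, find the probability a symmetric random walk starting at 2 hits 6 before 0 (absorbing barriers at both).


By optional stopping theorem: E(M at tau) = M(0) = 2
P(hit 6)*6 + P(hit 0)*0 = 2
P(hit 6) = (2 - 0)/(6 - 0) = 1/3 = 0.3333

0.3333


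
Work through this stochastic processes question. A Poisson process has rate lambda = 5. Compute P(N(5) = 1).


P(N(t)=k) = (lambda*t)^k * exp(-lambda*t) / k!
lambda*t = 25
= 25^1 * exp(-25) / 1!
= 25 * 1.3888e-11 / 1
= 3.4720e-10

3.4720e-10


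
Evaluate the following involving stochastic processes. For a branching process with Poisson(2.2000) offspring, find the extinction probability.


Since mu = 2.2000 > 1, extinction prob q < 1.
Solve s = exp(mu*(s-1)) iteratively.
q = 0.1563

0.1563


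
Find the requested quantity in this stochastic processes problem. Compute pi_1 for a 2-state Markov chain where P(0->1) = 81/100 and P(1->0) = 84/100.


Stationary distribution: pi_0 = p10/(p01+p10), pi_1 = p01/(p01+p10)
p01 = 0.8100, p10 = 0.8400
pi_1 = 0.4909

0.4909


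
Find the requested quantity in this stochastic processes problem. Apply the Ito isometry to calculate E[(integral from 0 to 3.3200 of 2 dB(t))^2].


By Ito isometry: E[(int f dB)^2] = int f^2 dt
= 2^2 * 3.3200
= 4 * 3.3200 = 13.2800

13.2800


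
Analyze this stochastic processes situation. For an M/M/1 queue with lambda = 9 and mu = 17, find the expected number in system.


rho = 9/17 = 0.5294
L = rho/(1-rho)
= 0.5294/0.4706
= 1.1250

1.1250


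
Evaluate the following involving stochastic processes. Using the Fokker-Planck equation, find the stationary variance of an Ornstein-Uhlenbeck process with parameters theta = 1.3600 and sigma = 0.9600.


Stationary variance = sigma^2 / (2*theta)
= 0.9600^2 / (2*1.3600)
= 0.9216 / 2.7200
= 0.3388

0.3388


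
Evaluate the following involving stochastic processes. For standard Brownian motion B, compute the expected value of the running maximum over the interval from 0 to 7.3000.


E(max B(s)) = sqrt(2t/pi)
= sqrt(2*7.3000/pi)
= sqrt(4.6473)
= 2.1558

2.1558


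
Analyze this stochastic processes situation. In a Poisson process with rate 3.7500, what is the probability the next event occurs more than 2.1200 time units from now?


P(X > t) = exp(-lambda * t)
= exp(-3.7500 * 2.1200)
= exp(-7.9500) = 3.5266e-04

3.5266e-04


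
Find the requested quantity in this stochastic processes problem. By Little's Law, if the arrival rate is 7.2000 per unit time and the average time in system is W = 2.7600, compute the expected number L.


Little's Law: L = lambda * W
= 7.2000 * 2.7600
= 19.8720

19.8720


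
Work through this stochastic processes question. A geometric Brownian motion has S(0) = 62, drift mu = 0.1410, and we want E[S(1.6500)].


E[S(t)] = S(0) * exp(mu * t)
= 62 * exp(0.1410 * 1.6500)
= 62 * 1.2619
= 78.2403

78.2403


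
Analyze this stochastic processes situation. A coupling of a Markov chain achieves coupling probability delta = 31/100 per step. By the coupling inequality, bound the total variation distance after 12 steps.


TV distance bound <= (1-delta)^n
= (1 - 0.3100)^12
= 0.6900^12
= 0.0116

0.0116


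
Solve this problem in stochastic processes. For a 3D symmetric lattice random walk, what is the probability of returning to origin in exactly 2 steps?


P(return in 2 steps) = P(reverse first step) = 1/(2d)
= 1/6
= 0.1667

0.1667


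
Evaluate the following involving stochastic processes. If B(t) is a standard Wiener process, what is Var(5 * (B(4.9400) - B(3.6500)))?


Var(alpha*(B(t)-B(s))) = alpha^2 * (t-s)
= 5^2 * (4.9400 - 3.6500)
= 25 * 1.2900
= 32.2500

32.2500


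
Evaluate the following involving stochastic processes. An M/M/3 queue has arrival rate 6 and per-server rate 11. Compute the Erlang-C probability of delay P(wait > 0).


a = lambda/mu = 0.5455
rho = a/c = 0.1818
Erlang-C formula applied:
C(c,a) = 0.0191

0.0191


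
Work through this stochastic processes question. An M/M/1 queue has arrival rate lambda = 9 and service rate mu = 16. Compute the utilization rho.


rho = lambda/mu
= 9/16
= 0.5625

0.5625


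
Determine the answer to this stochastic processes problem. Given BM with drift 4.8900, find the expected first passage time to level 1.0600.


Expected first passage time = a/mu
= 1.0600/4.8900
= 0.2168

0.2168


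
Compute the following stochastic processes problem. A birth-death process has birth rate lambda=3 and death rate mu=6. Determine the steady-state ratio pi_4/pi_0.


For birth-death process, pi_n/pi_0 = (lambda/mu)^n
= (3/6)^4
= 0.0625

0.0625


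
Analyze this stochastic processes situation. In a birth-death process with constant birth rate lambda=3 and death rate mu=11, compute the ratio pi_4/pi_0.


For birth-death process, pi_n/pi_0 = (lambda/mu)^n
= (3/11)^4
= 0.0055

0.0055


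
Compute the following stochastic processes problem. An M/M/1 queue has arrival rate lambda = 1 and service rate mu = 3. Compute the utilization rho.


rho = lambda/mu
= 1/3
= 0.3333

0.3333


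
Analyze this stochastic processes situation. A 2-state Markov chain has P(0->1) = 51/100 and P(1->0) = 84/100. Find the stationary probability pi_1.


Stationary distribution: pi_0 = p10/(p01+p10), pi_1 = p01/(p01+p10)
p01 = 0.5100, p10 = 0.8400
pi_1 = 0.3778

0.3778


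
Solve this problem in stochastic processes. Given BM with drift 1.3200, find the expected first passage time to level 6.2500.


Expected first passage time = a/mu
= 6.2500/1.3200
= 4.7348

4.7348


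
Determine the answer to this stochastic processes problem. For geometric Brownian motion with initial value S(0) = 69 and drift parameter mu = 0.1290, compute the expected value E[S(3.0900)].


E[S(t)] = S(0) * exp(mu * t)
= 69 * exp(0.1290 * 3.0900)
= 69 * 1.4898
= 102.7929

102.7929


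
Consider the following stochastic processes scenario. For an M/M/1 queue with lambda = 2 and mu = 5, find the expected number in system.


rho = 2/5 = 0.4000
L = rho/(1-rho)
= 0.4000/0.6000
= 0.6667

0.6667


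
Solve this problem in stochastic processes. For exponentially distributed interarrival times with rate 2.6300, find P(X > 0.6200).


P(X > t) = exp(-lambda * t)
= exp(-2.6300 * 0.6200)
= exp(-1.6306) = 0.1958

0.1958


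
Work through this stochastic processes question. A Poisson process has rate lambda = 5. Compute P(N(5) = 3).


P(N(t)=k) = (lambda*t)^k * exp(-lambda*t) / k!
lambda*t = 25
= 25^3 * exp(-25) / 3!
= 15625 * 1.3888e-11 / 6
= 3.6167e-08

3.6167e-08


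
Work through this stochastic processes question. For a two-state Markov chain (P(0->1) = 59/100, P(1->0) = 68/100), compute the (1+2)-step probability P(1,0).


P^3 = P^1 * P^2
Computing via matrix multiplication of the transition matrix.
Entry (1,0) of P^3 = 0.5460

0.5460


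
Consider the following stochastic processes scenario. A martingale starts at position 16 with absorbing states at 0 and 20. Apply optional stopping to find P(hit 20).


By optional stopping theorem: E(M at tau) = M(0) = 16
P(hit 20)*20 + P(hit 0)*0 = 16
P(hit 20) = (16 - 0)/(20 - 0) = 4/5 = 0.8000

0.8000


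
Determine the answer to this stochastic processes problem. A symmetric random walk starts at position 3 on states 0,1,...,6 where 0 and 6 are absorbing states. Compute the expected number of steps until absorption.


For symmetric RW on 0,...,N with absorbing barriers, E(i) = i*(N-i)
E(3) = 3 * 3 = 9

9


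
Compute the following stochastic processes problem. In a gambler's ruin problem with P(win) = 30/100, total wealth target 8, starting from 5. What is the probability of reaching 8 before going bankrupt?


Gambler's ruin formula:
r = q/p = 0.7000/0.3000 = 2.3333
P(win) = (1 - r^i)/(1 - r^N)
= (1 - 2.3333^5)/(1 - 2.3333^8)
= 0.0777

0.0777


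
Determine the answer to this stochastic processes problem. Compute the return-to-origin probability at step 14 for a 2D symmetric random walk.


P = C(14,7)^2 / 4^14
= 3432^2 / 268435456
= 11778624 / 268435456
= 0.0439

0.0439


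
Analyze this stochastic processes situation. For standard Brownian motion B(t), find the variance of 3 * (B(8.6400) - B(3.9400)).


Var(alpha*(B(t)-B(s))) = alpha^2 * (t-s)
= 3^2 * (8.6400 - 3.9400)
= 9 * 4.7000
= 42.3000

42.3000


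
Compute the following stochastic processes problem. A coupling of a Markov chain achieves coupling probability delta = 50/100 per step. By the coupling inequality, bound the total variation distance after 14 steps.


TV distance bound <= (1-delta)^n
= (1 - 0.5000)^14
= 0.5000^14
= 6.1035e-05

6.1035e-05


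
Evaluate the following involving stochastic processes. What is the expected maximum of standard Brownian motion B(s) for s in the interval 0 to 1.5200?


E(max B(s)) = sqrt(2t/pi)
= sqrt(2*1.5200/pi)
= sqrt(0.9677)
= 0.9837

0.9837


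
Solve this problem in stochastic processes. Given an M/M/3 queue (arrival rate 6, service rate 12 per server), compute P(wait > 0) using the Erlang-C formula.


a = lambda/mu = 0.5000
rho = a/c = 0.1667
Erlang-C formula applied:
C(c,a) = 0.0152

0.0152


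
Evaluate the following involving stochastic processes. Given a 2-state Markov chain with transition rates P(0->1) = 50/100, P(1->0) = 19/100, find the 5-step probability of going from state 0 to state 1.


Computing P^5 by matrix multiplication.
P = [[0.5000, 0.5000], [0.1900, 0.8100]]
After raising P to the power 5:
P^5(0,1) = 0.7226

0.7226


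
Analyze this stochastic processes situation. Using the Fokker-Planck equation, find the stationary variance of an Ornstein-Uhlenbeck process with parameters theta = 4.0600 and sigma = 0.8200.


Stationary variance = sigma^2 / (2*theta)
= 0.8200^2 / (2*4.0600)
= 0.6724 / 8.1200
= 0.0828

0.0828


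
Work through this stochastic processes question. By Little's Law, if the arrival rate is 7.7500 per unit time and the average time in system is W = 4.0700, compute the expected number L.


Little's Law: L = lambda * W
= 7.7500 * 4.0700
= 31.5425

31.5425


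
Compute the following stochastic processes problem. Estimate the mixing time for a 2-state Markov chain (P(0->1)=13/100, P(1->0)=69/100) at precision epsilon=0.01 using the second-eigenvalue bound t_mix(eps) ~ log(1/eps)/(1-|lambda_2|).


lambda_2 = |1 - p01 - p10| = |1 - 0.1300 - 0.6900| = 0.1800
t_mix ~ log(1/eps)/(1 - |lambda_2|)
= log(100)/(1 - 0.1800) = 4.6052/0.8200
= 5.6161

5.6161


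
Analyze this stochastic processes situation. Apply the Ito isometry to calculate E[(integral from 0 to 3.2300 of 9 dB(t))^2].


By Ito isometry: E[(int f dB)^2] = int f^2 dt
= 9^2 * 3.2300
= 81 * 3.2300 = 261.6300

261.6300


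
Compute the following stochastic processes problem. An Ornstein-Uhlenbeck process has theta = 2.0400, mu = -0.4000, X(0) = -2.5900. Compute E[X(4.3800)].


E[X(t)] = mu + (X(0) - mu)*exp(-theta*t)
= -0.4000 + (-2.5900 - -0.4000)*exp(-2.0400*4.3800)
= -0.4000 + -2.1900 * 1.3167e-04
= -0.4003

-0.4003


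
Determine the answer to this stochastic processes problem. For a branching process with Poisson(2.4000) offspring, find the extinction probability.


Since mu = 2.4000 > 1, extinction prob q < 1.
Solve s = exp(mu*(s-1)) iteratively.
q = 0.1214

0.1214


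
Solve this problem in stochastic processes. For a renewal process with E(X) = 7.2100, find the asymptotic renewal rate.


Long-run renewal rate = 1/E(X)
= 1/7.2100
= 0.1387

0.1387


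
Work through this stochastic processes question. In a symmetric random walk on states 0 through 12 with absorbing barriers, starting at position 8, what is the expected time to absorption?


For symmetric RW on 0,...,N with absorbing barriers, E(i) = i*(N-i)
E(8) = 8 * 4 = 32

32
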